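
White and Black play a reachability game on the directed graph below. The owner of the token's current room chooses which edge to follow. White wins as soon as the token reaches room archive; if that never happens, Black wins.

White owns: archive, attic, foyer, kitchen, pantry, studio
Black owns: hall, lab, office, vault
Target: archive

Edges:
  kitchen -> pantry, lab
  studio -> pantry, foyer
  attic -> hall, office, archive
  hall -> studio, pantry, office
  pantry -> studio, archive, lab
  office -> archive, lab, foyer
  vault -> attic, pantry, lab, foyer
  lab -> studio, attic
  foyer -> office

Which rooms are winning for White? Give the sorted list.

archive, attic, kitchen, lab, pantry, studio

A0 = {archive}
A1: add {attic, pantry} — attic (White) has attic→archive; pantry (White) has pantry→archive.
A2: add {kitchen, studio} — kitchen (White) has kitchen→pantry; studio (White) has studio→pantry.
A3: add {lab} — lab (Black): all of {studio, attic} already in.
A4 = A3; e.g. hall (Black) can still go to office. Fixed point.
White's winning region = {archive, attic, kitchen, lab, pantry, studio}.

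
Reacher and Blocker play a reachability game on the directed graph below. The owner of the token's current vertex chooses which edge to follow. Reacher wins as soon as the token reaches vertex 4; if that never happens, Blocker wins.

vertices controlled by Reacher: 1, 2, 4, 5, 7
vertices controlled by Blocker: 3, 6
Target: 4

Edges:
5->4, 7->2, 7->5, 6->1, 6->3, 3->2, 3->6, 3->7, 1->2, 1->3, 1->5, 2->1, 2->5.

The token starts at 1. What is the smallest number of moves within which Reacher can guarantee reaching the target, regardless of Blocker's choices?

A0 = {4}
A1: add {5} — 5 (Reacher) has 5→4.
A2: add {1, 2, 7} — 1 (Reacher) has 1→5; 2 (Reacher) has 2→5; 7 (Reacher) has 7→5.
A3 = A2; e.g. 3 (Blocker) can still go to 6. Fixed point.
1 enters the attractor at level 2, so Reacher can force the target in 2 moves from there.

2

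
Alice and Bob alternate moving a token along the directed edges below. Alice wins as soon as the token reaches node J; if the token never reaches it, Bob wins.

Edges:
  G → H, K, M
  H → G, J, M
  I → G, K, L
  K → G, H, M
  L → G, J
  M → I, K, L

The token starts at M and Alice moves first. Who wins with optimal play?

Track states (vertex, player-to-move).
A0 = {(J,Alice), (J,Bob)}
A1: add {(H,Alice), (L,Alice)}.
A2 = A1; e.g. (G,Alice) stays out. (M,Alice) never enters ⇒ Bob avoids the target.

Bob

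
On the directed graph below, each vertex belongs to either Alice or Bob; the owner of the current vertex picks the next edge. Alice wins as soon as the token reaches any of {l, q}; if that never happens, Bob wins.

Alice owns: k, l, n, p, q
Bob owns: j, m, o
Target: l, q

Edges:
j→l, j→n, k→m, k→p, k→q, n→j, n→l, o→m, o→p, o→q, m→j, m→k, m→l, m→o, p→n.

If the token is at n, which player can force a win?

A0 = {l, q}
A1: add {k, n} — k (Alice) has k→q; n (Alice) has n→l.
n ∈ A1, so Alice can force the target.

Alice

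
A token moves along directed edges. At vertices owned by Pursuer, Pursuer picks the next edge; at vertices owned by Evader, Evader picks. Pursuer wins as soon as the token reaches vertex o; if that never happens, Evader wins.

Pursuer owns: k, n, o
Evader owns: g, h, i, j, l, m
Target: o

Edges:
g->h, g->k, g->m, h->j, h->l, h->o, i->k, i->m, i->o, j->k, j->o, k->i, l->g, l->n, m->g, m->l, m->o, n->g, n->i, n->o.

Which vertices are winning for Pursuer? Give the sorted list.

n, o

A0 = {o}
A1: add {n} — n (Pursuer) has n→o.
A2 = A1; e.g. g (Evader) can still go to h. Fixed point.
Pursuer's winning region = {n, o}.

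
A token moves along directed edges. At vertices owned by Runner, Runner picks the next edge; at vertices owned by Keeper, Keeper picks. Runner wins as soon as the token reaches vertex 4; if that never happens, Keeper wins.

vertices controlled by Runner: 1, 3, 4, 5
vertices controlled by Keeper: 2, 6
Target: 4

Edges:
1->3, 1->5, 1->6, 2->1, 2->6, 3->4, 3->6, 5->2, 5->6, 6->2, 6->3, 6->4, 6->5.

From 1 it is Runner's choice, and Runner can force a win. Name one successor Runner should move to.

A0 = {4}
A1: add {3} — 3 (Runner) has 3→4.
A2: add {1} — 1 (Runner) has 1→3.
A3 = A2; e.g. 2 (Keeper) can still go to 6. Fixed point.
From 1, successor 3 is in the attractor (rank 1); the other successors 5, 6 are not.

3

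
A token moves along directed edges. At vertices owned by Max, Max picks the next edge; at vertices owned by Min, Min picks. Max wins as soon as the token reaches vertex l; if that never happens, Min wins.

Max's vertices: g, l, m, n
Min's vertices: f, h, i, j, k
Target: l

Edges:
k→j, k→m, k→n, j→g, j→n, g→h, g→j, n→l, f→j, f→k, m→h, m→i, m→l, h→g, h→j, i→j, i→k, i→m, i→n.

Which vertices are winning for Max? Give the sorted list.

l, m, n

A0 = {l}
A1: add {m, n} — m (Max) has m→l; n (Max) has n→l.
A2 = A1; e.g. f (Min) can still go to j. Fixed point.
Max's winning region = {l, m, n}.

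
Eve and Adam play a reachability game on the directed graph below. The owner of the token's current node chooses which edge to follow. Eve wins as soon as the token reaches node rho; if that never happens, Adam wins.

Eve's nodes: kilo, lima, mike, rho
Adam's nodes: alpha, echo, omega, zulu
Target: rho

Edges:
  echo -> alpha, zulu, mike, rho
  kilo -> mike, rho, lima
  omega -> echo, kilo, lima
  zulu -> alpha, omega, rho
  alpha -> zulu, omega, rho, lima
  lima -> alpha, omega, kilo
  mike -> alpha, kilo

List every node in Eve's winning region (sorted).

kilo, lima, mike, rho

A0 = {rho}
A1: add {kilo} — kilo (Eve) has kilo→rho.
A2: add {lima, mike} — mike (Eve) has mike→kilo; lima (Eve) has lima→kilo.
A3 = A2; e.g. alpha (Adam) can still go to zulu. Fixed point.
Eve's winning region = {kilo, lima, mike, rho}.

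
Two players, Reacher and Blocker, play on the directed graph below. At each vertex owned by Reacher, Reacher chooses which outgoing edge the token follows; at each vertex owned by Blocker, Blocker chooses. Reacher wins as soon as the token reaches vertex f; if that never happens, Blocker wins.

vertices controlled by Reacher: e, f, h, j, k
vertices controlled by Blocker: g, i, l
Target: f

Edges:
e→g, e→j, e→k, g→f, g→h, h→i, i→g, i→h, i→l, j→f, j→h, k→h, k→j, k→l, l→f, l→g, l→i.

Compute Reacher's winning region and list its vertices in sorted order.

e, f, j, k

A0 = {f}
A1: add {j} — j (Reacher) has j→f.
A2: add {e, k} — e (Reacher) has e→j; k (Reacher) has k→j.
A3 = A2; e.g. g (Blocker) can still go to h. Fixed point.
Reacher's winning region = {e, f, j, k}.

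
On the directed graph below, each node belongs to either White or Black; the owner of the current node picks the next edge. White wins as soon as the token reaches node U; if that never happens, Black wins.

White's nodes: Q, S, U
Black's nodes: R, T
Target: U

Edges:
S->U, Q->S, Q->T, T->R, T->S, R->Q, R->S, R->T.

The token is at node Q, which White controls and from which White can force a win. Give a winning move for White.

S

A0 = {U}
A1: add {S} — S (White) has S→U.
A2: add {Q} — Q (White) has Q→S.
A3 = A2; e.g. R (Black) can still go to T. Fixed point.
From Q, successor S is in the attractor (rank 1); the other successor T is not.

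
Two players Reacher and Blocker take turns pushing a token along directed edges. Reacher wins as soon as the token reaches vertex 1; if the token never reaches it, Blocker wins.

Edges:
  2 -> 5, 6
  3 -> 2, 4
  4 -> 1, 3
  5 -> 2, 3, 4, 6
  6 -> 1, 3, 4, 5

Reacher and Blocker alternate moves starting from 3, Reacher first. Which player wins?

Track states (vertex, player-to-move).
A0 = {(1,Reacher), (1,Blocker)}
A1: add {(4,Reacher), (6,Reacher)}.
A2 = A1; e.g. (2,Reacher) stays out. (3,Reacher) never enters ⇒ Blocker avoids the target.

Blocker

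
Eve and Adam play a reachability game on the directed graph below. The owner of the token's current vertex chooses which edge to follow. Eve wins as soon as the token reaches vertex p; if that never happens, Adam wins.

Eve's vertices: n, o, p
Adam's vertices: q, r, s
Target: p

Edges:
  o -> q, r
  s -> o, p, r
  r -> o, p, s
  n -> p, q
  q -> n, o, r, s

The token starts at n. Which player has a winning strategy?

Eve

A0 = {p}
A1: add {n} — n (Eve) has n→p.
A2 = A1; e.g. o (Eve) has no edge into A1. Fixed point.
n ∈ A1, so Eve can force the target.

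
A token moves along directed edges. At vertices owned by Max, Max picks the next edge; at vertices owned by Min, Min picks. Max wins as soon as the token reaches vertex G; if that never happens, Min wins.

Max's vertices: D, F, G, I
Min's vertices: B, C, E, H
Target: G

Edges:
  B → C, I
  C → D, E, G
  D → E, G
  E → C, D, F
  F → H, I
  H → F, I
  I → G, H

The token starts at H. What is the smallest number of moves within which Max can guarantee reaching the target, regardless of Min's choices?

3

A0 = {G}
A1: add {D, I} — D (Max) has D→G; I (Max) has I→G.
A2: add {F} — F (Max) has F→I.
A3: add {H} — H (Min): all of {F, I} already in.
A4 = A3; e.g. B (Min) can still go to C. Fixed point.
H enters the attractor at level 3, so Max can force the target in 3 moves from there.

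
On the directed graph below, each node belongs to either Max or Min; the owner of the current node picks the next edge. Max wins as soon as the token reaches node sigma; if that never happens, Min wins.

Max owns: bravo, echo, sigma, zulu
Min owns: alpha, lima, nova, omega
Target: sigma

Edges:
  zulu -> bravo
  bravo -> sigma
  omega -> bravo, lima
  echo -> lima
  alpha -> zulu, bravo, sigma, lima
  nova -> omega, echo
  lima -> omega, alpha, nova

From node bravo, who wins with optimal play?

Max

A0 = {sigma}
A1: add {bravo} — bravo (Max) has bravo→sigma.
bravo ∈ A1, so Max can force the target.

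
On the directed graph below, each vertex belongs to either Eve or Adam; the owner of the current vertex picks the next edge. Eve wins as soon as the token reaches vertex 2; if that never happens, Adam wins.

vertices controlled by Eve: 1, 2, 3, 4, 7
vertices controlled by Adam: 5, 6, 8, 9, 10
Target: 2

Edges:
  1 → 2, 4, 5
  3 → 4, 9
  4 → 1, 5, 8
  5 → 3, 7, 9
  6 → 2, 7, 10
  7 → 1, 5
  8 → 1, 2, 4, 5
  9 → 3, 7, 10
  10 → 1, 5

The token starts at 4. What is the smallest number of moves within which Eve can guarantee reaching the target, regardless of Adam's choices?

A0 = {2}
A1: add {1} — 1 (Eve) has 1→2.
A2: add {4, 7} — 4 (Eve) has 4→1; 7 (Eve) has 7→1.
4 enters the attractor at level 2, so Eve can force the target in 2 moves from there.

2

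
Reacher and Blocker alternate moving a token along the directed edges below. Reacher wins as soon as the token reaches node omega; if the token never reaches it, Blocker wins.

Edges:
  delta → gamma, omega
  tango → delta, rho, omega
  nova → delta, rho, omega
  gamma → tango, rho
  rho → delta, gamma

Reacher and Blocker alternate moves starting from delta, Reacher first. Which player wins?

Track states (vertex, player-to-move).
A0 = {(omega,Reacher), (omega,Blocker)}
A1: add {(delta,Reacher), (tango,Reacher), (nova,Reacher)}.
(delta,Reacher) ∈ A1 ⇒ Reacher forces the target.

Reacher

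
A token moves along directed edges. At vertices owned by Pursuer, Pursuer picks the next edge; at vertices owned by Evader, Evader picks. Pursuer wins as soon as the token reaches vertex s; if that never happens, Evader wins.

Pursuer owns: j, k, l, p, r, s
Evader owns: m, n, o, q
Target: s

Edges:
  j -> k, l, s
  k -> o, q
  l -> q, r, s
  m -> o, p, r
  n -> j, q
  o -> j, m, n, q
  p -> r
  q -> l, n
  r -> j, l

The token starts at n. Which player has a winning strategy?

A0 = {s}
A1: add {j, l} — j (Pursuer) has j→s; l (Pursuer) has l→s.
A2: add {r} — r (Pursuer) has r→j.
A3: add {p} — p (Pursuer) has p→r.
A4 = A3; e.g. k (Pursuer) has no edge into A3. Fixed point.
n never enters the attractor, so Evader can avoid the target forever.

Evader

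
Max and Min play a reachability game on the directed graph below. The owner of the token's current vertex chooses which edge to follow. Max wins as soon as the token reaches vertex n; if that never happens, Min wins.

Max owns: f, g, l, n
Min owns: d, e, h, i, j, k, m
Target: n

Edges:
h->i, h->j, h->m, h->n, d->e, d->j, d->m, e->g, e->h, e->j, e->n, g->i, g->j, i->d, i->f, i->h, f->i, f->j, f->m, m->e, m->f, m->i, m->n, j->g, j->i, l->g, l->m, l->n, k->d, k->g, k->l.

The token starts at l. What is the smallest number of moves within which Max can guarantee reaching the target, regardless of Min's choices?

A0 = {n}
A1: add {l} — l (Max) has l→n.
A2 = A1; e.g. d (Min) can still go to e. Fixed point.
l enters the attractor at level 1, so Max can force the target in 1 move from there.

1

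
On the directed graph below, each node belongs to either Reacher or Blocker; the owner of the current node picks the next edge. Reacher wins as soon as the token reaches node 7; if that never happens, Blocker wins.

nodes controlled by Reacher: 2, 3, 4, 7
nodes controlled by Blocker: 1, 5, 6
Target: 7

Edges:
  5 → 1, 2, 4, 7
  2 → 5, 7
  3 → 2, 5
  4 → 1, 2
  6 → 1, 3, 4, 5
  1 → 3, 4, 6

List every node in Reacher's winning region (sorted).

A0 = {7}
A1: add {2} — 2 (Reacher) has 2→7.
A2: add {3, 4} — 3 (Reacher) has 3→2; 4 (Reacher) has 4→2.
A3 = A2; e.g. 1 (Blocker) can still go to 6. Fixed point.
Reacher's winning region = {2, 3, 4, 7}.

2, 3, 4, 7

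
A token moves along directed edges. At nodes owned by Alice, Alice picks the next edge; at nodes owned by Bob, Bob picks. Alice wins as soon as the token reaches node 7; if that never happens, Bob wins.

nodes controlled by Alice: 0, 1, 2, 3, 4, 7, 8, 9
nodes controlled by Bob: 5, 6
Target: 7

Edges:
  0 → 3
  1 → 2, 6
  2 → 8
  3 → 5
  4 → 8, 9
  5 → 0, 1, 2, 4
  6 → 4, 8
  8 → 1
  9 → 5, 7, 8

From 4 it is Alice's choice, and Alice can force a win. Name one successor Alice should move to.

9

A0 = {7}
A1: add {9} — 9 (Alice) has 9→7.
A2: add {4} — 4 (Alice) has 4→9.
A3 = A2; e.g. 0 (Alice) has no edge into A2. Fixed point.
From 4, successor 9 is in the attractor (rank 1); the other successor 8 is not.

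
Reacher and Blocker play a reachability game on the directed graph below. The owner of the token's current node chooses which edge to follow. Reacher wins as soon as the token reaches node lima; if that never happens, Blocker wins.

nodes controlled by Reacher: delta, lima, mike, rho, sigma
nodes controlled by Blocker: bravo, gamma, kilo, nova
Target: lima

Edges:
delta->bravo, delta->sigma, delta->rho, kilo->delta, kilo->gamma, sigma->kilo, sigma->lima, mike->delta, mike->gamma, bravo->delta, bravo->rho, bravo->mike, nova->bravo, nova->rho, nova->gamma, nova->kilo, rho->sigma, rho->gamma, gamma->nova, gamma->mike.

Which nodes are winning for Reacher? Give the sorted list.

A0 = {lima}
A1: add {sigma} — sigma (Reacher) has sigma→lima.
A2: add {delta, rho} — delta (Reacher) has delta→sigma; rho (Reacher) has rho→sigma.
A3: add {mike} — mike (Reacher) has mike→delta.
A4: add {bravo} — bravo (Blocker): all of {delta, rho, mike} already in.
A5 = A4; e.g. nova (Blocker) can still go to gamma. Fixed point.
Reacher's winning region = {bravo, delta, lima, mike, rho, sigma}.

bravo, delta, lima, mike, rho, sigma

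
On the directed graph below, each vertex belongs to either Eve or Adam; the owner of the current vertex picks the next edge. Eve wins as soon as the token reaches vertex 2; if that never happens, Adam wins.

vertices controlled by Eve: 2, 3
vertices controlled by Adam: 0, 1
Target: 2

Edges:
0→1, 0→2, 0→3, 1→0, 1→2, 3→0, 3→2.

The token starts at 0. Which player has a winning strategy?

Adam

A0 = {2}
A1: add {3} — 3 (Eve) has 3→2.
A2 = A1; e.g. 0 (Adam) can still go to 1. Fixed point.
0 never enters the attractor, so Adam can avoid the target forever.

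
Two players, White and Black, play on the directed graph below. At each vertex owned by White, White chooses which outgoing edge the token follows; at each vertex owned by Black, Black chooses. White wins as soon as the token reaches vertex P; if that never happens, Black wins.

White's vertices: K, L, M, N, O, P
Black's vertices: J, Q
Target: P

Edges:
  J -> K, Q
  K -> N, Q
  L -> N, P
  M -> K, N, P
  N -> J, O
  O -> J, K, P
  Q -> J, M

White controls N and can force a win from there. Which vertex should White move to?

O

A0 = {P}
A1: add {L, M, O} — L (White) has L→P; M (White) has M→P; O (White) has O→P.
A2: add {N} — N (White) has N→O.
A3: add {K} — K (White) has K→N.
A4 = A3; e.g. J (Black) can still go to Q. Fixed point.
From N, successor O is in the attractor (rank 1); the other successor J is not.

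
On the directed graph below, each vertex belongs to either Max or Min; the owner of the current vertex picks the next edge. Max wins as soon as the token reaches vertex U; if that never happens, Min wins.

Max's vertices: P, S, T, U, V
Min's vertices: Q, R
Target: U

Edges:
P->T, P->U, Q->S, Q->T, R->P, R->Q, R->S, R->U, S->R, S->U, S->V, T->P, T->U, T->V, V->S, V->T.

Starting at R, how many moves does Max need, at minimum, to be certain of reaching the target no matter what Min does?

3

A0 = {U}
A1: add {P, S, T} — P (Max) has P→U; S (Max) has S→U; T (Max) has T→U.
A2: add {Q, V} — Q (Min): all of {S, T} already in; V (Max) has V→S.
A3: add {R} — R (Min): all of {P, Q, S, U} already in.
A3 = all vertices. Fixed point.
R enters the attractor at level 3, so Max can force the target in 3 moves from there.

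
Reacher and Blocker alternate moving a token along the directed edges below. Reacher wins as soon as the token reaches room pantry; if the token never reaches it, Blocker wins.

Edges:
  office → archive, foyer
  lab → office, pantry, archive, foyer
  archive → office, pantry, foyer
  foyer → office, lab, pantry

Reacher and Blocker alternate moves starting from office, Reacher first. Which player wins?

Blocker

Track states (vertex, player-to-move).
A0 = {(pantry,Reacher), (pantry,Blocker)}
A1: add {(lab,Reacher), (archive,Reacher), (foyer,Reacher)}.
A2: add {(office,Blocker)}.
A3 = A2; e.g. (office,Reacher) stays out. (office,Reacher) never enters ⇒ Blocker avoids the target.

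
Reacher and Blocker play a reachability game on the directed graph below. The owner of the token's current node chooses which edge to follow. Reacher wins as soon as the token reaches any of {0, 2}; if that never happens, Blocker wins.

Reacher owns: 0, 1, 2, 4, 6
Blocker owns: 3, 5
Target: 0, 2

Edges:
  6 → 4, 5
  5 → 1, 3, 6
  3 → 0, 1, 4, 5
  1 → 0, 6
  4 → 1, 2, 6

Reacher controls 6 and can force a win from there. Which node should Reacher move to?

A0 = {0, 2}
A1: add {1, 4} — 1 (Reacher) has 1→0; 4 (Reacher) has 4→2.
A2: add {6} — 6 (Reacher) has 6→4.
A3 = A2; e.g. 3 (Blocker) can still go to 5. Fixed point.
From 6, successor 4 is in the attractor (rank 1); the other successor 5 is not.

4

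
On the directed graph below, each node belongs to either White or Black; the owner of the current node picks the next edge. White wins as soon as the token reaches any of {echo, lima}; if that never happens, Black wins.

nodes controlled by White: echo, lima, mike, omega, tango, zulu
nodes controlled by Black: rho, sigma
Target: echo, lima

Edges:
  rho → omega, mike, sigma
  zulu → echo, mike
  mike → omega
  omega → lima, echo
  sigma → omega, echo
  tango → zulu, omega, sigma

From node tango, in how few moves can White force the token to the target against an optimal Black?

2

A0 = {echo, lima}
A1: add {omega, zulu} — zulu (White) has zulu→echo; omega (White) has omega→lima.
A2: add {mike, sigma, tango} — mike (White) has mike→omega; sigma (Black): all of {omega, echo} already in; tango (White) has tango→zulu.
tango enters the attractor at level 2, so White can force the target in 2 moves from there.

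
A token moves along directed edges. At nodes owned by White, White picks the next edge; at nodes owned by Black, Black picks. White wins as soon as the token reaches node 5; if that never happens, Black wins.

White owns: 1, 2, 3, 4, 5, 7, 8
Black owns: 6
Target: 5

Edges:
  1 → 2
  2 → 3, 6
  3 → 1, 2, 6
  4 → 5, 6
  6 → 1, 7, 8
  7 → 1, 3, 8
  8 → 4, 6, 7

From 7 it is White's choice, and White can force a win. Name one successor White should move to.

A0 = {5}
A1: add {4} — 4 (White) has 4→5.
A2: add {8} — 8 (White) has 8→4.
A3: add {7} — 7 (White) has 7→8.
A4 = A3; e.g. 1 (White) has no edge into A3. Fixed point.
From 7, successor 8 is in the attractor (rank 2); the other successors 1, 3 are not.

8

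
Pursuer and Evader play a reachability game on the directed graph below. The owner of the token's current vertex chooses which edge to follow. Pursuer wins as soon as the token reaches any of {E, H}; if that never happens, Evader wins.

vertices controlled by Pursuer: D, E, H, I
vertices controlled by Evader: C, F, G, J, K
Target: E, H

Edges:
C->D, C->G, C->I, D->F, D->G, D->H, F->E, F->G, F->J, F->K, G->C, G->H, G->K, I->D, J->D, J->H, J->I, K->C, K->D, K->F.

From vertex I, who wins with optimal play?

A0 = {E, H}
A1: add {D} — D (Pursuer) has D→H.
A2: add {I} — I (Pursuer) has I→D.
I ∈ A2, so Pursuer can force the target.

Pursuer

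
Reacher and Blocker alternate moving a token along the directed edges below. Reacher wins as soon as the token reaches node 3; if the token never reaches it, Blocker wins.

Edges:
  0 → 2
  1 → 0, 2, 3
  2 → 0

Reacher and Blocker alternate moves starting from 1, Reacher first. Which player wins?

Track states (vertex, player-to-move).
A0 = {(3,Reacher), (3,Blocker)}
A1: add {(1,Reacher)}.
(1,Reacher) ∈ A1 ⇒ Reacher forces the target.

Reacher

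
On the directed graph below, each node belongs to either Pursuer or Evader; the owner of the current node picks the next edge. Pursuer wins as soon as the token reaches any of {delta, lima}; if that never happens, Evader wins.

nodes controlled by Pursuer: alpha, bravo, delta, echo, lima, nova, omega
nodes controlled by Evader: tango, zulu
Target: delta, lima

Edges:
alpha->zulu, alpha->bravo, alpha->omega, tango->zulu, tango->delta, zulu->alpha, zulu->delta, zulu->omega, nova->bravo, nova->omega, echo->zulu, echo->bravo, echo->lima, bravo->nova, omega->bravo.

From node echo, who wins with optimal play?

A0 = {delta, lima}
A1: add {echo} — echo (Pursuer) has echo→lima.
A2 = A1; e.g. alpha (Pursuer) has no edge into A1. Fixed point.
echo ∈ A1, so Pursuer can force the target.

Pursuer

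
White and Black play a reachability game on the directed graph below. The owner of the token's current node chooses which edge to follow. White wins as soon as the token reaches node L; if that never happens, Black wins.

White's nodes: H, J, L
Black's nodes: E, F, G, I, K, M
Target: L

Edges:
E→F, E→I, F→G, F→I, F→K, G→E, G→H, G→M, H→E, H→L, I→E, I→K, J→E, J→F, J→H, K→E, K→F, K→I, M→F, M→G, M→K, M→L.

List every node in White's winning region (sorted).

H, J, L

A0 = {L}
A1: add {H} — H (White) has H→L.
A2: add {J} — J (White) has J→H.
A3 = A2; e.g. E (Black) can still go to F. Fixed point.
White's winning region = {H, J, L}.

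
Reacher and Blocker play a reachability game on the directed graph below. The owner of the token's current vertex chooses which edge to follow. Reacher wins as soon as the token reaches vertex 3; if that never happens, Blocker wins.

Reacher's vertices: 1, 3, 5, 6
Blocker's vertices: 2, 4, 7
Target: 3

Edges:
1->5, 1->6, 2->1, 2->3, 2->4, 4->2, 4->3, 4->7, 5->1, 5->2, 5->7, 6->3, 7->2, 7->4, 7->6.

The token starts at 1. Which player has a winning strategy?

A0 = {3}
A1: add {6} — 6 (Reacher) has 6→3.
A2: add {1} — 1 (Reacher) has 1→6.
1 ∈ A2, so Reacher can force the target.

Reacher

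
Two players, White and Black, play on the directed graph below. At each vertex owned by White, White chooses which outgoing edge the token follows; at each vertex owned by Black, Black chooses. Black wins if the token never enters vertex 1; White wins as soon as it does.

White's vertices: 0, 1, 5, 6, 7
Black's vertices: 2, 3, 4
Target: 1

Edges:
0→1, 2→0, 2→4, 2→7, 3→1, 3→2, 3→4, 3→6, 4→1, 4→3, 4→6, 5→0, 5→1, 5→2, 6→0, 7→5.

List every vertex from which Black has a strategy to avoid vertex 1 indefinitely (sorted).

A0 = {1}
A1: add {0, 5} — 0 (White) has 0→1; 5 (White) has 5→1.
A2: add {6, 7} — 6 (White) has 6→0; 7 (White) has 7→5.
A3 = A2; e.g. 2 (Black) can still go to 4. Fixed point.
White's attractor = {0, 1, 5, 6, 7}; Black avoids the target exactly from the complement.

2, 3, 4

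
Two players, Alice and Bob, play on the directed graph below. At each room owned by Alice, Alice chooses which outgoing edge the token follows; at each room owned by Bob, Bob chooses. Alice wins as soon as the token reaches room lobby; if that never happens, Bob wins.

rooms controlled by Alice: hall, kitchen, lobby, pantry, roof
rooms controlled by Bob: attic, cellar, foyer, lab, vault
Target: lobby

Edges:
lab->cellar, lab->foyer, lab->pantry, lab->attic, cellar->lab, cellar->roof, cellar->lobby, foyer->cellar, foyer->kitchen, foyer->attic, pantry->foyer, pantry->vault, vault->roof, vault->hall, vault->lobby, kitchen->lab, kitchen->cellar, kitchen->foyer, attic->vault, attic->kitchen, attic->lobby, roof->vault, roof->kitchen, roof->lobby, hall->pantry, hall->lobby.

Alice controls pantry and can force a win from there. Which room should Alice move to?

A0 = {lobby}
A1: add {hall, roof} — roof (Alice) has roof→lobby; hall (Alice) has hall→lobby.
A2: add {vault} — vault (Bob): all of {roof, hall, lobby} already in.
A3: add {pantry} — pantry (Alice) has pantry→vault.
A4 = A3; e.g. lab (Bob) can still go to cellar. Fixed point.
From pantry, successor vault is in the attractor (rank 2); the other successor foyer is not.

vault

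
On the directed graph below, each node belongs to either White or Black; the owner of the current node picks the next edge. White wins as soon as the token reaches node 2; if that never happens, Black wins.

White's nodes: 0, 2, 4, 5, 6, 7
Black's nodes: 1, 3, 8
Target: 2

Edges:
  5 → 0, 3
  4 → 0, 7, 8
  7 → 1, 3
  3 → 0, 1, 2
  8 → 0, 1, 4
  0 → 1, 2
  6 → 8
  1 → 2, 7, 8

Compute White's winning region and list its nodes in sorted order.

A0 = {2}
A1: add {0} — 0 (White) has 0→2.
A2: add {4, 5} — 4 (White) has 4→0; 5 (White) has 5→0.
A3 = A2; e.g. 1 (Black) can still go to 7. Fixed point.
White's winning region = {0, 2, 4, 5}.

0, 2, 4, 5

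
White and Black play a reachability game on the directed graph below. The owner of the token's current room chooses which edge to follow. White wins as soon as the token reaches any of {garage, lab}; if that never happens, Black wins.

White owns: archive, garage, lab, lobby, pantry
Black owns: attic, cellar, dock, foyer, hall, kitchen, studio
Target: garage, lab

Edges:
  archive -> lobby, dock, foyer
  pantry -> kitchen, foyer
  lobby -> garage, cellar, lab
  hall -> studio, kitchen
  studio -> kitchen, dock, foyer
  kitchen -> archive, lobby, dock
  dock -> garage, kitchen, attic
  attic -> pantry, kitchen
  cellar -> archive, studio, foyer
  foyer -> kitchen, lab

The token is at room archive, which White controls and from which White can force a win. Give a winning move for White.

lobby

A0 = {garage, lab}
A1: add {lobby} — lobby (White) has lobby→garage.
A2: add {archive} — archive (White) has archive→lobby.
A3 = A2; e.g. pantry (White) has no edge into A2. Fixed point.
From archive, successor lobby is in the attractor (rank 1); the other successors dock, foyer are not.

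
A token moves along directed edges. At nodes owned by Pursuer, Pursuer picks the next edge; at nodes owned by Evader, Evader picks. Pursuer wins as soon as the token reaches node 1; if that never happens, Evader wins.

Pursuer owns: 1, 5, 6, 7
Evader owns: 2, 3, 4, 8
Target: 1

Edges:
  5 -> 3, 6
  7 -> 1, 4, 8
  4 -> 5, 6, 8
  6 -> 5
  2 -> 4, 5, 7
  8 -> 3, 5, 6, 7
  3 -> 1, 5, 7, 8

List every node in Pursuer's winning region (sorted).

1, 7

A0 = {1}
A1: add {7} — 7 (Pursuer) has 7→1.
A2 = A1; e.g. 2 (Evader) can still go to 4. Fixed point.
Pursuer's winning region = {1, 7}.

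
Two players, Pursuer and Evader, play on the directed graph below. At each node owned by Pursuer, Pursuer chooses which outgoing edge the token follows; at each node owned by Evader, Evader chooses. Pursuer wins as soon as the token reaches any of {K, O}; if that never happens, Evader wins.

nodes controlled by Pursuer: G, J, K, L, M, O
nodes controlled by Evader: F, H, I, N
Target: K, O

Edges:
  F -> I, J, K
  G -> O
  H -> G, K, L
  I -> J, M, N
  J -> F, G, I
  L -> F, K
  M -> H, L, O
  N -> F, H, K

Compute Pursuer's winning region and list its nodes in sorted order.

G, H, J, K, L, M, O

A0 = {K, O}
A1: add {G, L, M} — G (Pursuer) has G→O; L (Pursuer) has L→K; M (Pursuer) has M→O.
A2: add {H, J} — H (Evader): all of {G, K, L} already in; J (Pursuer) has J→G.
A3 = A2; e.g. F (Evader) can still go to I. Fixed point.
Pursuer's winning region = {G, H, J, K, L, M, O}.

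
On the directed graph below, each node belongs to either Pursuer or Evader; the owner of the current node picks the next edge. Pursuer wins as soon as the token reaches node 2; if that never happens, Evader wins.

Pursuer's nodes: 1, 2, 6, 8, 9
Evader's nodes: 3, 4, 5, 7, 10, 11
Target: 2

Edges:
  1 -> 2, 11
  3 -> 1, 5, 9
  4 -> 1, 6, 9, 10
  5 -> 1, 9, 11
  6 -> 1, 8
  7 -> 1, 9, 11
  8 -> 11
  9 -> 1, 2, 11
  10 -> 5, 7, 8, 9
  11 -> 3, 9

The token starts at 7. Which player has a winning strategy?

Evader

A0 = {2}
A1: add {1, 9} — 1 (Pursuer) has 1→2; 9 (Pursuer) has 9→2.
A2: add {6} — 6 (Pursuer) has 6→1.
A3 = A2; e.g. 3 (Evader) can still go to 5. Fixed point.
7 never enters the attractor, so Evader can avoid the target forever.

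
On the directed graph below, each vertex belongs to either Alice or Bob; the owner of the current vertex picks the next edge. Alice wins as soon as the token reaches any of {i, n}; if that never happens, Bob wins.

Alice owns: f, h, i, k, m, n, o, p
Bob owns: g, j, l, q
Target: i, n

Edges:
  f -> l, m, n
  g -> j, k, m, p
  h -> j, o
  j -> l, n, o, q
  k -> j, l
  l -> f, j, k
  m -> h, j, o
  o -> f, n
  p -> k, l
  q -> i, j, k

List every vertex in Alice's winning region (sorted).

A0 = {i, n}
A1: add {f, o} — f (Alice) has f→n; o (Alice) has o→n.
A2: add {h, m} — h (Alice) has h→o; m (Alice) has m→o.
A3 = A2; e.g. g (Bob) can still go to j. Fixed point.
Alice's winning region = {f, h, i, m, n, o}.

f, h, i, m, n, o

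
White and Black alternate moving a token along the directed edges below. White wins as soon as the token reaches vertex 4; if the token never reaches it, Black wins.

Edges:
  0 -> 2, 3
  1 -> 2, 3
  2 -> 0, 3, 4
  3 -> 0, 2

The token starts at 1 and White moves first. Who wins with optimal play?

Black

Track states (vertex, player-to-move).
A0 = {(4,White), (4,Black)}
A1: add {(2,White)}.
A2 = A1; e.g. (0,White) stays out. (1,White) never enters ⇒ Black avoids the target.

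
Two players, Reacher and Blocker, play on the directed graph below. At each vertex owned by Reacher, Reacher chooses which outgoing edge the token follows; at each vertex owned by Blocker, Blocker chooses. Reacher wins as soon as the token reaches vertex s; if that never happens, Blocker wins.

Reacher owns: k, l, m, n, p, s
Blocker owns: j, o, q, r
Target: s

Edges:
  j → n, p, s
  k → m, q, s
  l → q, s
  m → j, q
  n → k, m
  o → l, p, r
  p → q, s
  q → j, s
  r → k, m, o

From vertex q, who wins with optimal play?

Reacher

A0 = {s}
A1: add {k, l, p} — k (Reacher) has k→s; l (Reacher) has l→s; p (Reacher) has p→s.
A2: add {n} — n (Reacher) has n→k.
A3: add {j} — j (Blocker): all of {n, p, s} already in.
A4: add {m, q} — m (Reacher) has m→j; q (Blocker): all of {j, s} already in.
A5 = A4; e.g. o (Blocker) can still go to r. Fixed point.
q ∈ A4, so Reacher can force the target.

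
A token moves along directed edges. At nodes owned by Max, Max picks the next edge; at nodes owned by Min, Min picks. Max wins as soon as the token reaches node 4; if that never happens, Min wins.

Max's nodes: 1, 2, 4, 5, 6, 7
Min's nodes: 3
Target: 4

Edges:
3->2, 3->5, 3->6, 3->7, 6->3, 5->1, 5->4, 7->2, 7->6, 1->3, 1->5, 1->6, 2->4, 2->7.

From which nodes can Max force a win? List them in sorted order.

1, 2, 4, 5, 7

A0 = {4}
A1: add {2, 5} — 2 (Max) has 2→4; 5 (Max) has 5→4.
A2: add {1, 7} — 1 (Max) has 1→5; 7 (Max) has 7→2.
A3 = A2; e.g. 3 (Min) can still go to 6. Fixed point.
Max's winning region = {1, 2, 4, 5, 7}.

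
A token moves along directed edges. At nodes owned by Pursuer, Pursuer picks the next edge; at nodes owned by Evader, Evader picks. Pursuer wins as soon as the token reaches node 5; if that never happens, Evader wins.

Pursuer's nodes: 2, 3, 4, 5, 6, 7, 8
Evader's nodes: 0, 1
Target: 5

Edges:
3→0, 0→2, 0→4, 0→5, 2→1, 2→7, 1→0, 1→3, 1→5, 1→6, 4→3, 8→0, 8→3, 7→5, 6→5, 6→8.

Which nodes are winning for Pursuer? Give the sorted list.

2, 5, 6, 7

A0 = {5}
A1: add {6, 7} — 6 (Pursuer) has 6→5; 7 (Pursuer) has 7→5.
A2: add {2} — 2 (Pursuer) has 2→7.
A3 = A2; e.g. 0 (Evader) can still go to 4. Fixed point.
Pursuer's winning region = {2, 5, 6, 7}.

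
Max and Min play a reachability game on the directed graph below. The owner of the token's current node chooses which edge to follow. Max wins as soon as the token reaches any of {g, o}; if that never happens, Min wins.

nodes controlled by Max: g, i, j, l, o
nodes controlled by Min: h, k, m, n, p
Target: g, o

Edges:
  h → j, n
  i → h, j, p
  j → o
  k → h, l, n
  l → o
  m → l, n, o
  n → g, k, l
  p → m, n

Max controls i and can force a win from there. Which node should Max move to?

j

A0 = {g, o}
A1: add {j, l} — j (Max) has j→o; l (Max) has l→o.
A2: add {i} — i (Max) has i→j.
A3 = A2; e.g. h (Min) can still go to n. Fixed point.
From i, successor j is in the attractor (rank 1); the other successors h, p are not.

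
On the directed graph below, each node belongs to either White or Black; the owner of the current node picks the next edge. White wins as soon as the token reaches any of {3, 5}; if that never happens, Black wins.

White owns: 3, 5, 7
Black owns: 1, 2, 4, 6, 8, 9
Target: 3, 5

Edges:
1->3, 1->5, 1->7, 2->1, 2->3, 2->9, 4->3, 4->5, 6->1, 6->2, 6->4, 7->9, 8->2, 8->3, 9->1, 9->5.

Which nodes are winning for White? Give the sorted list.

3, 4, 5

A0 = {3, 5}
A1: add {4} — 4 (Black): all of {3, 5} already in.
A2 = A1; e.g. 1 (Black) can still go to 7. Fixed point.
White's winning region = {3, 4, 5}.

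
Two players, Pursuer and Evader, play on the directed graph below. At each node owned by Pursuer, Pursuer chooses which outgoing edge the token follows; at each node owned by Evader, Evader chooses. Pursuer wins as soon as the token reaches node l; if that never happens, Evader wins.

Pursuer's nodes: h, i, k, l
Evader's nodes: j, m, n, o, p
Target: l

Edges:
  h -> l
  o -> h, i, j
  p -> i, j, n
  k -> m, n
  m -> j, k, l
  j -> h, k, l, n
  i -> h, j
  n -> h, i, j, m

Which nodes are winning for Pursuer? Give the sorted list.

A0 = {l}
A1: add {h} — h (Pursuer) has h→l.
A2: add {i} — i (Pursuer) has i→h.
A3 = A2; e.g. j (Evader) can still go to k. Fixed point.
Pursuer's winning region = {h, i, l}.

h, i, l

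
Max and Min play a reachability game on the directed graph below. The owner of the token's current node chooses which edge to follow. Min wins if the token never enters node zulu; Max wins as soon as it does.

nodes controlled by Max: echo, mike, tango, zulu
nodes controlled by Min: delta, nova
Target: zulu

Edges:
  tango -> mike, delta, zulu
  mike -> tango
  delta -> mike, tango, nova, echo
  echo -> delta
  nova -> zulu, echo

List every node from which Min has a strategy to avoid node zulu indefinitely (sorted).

delta, echo, nova

A0 = {zulu}
A1: add {tango} — tango (Max) has tango→zulu.
A2: add {mike} — mike (Max) has mike→tango.
A3 = A2; e.g. delta (Min) can still go to nova. Fixed point.
Max's attractor = {mike, tango, zulu}; Min avoids the target exactly from the complement.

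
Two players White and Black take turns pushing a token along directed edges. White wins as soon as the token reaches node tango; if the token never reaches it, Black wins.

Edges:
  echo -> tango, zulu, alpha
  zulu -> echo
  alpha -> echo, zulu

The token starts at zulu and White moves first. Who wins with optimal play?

Track states (vertex, player-to-move).
A0 = {(tango,White), (tango,Black)}
A1: add {(echo,White)}.
A2: add {(zulu,Black)}.
A3: add {(alpha,White)}.
A4 = A3; e.g. (echo,Black) stays out. (zulu,White) never enters ⇒ Black avoids the target.

Black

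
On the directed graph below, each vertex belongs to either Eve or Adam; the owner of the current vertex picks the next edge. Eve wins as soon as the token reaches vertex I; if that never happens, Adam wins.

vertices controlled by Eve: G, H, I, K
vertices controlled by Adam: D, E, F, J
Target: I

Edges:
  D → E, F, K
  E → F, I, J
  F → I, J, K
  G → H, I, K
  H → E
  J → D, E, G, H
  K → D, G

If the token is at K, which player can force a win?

Eve

A0 = {I}
A1: add {G} — G (Eve) has G→I.
A2: add {K} — K (Eve) has K→G.
A3 = A2; e.g. D (Adam) can still go to E. Fixed point.
K ∈ A2, so Eve can force the target.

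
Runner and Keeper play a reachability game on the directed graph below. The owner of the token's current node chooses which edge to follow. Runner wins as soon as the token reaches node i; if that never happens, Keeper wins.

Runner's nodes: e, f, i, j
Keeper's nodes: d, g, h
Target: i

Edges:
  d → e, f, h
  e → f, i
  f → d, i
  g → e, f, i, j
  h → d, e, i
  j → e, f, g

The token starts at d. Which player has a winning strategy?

Keeper

A0 = {i}
A1: add {e, f} — e (Runner) has e→i; f (Runner) has f→i.
A2: add {j} — j (Runner) has j→e.
A3: add {g} — g (Keeper): all of {e, f, i, j} already in.
A4 = A3; e.g. d (Keeper) can still go to h. Fixed point.
d never enters the attractor, so Keeper can avoid the target forever.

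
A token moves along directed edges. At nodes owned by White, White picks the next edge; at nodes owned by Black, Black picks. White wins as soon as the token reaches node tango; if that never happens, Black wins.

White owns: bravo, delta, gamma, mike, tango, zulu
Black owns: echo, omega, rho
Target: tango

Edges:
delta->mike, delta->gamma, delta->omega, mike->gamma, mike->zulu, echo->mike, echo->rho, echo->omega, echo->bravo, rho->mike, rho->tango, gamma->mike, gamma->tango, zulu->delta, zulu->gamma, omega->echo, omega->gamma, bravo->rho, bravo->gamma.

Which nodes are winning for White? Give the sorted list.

bravo, delta, gamma, mike, rho, tango, zulu

A0 = {tango}
A1: add {gamma} — gamma (White) has gamma→tango.
A2: add {bravo, delta, mike, zulu} — delta (White) has delta→gamma; mike (White) has mike→gamma; zulu (White) has zulu→gamma; bravo (White) has bravo→gamma.
A3: add {rho} — rho (Black): all of {mike, tango} already in.
A4 = A3; e.g. echo (Black) can still go to omega. Fixed point.
White's winning region = {bravo, delta, gamma, mike, rho, tango, zulu}.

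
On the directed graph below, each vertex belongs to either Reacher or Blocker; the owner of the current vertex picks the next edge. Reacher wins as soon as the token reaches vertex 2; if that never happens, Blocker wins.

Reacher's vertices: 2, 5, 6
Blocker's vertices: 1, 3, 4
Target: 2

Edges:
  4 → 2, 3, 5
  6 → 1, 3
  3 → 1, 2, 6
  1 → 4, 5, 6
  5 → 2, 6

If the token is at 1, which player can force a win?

A0 = {2}
A1: add {5} — 5 (Reacher) has 5→2.
A2 = A1; e.g. 1 (Blocker) can still go to 4. Fixed point.
1 never enters the attractor, so Blocker can avoid the target forever.

Blocker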